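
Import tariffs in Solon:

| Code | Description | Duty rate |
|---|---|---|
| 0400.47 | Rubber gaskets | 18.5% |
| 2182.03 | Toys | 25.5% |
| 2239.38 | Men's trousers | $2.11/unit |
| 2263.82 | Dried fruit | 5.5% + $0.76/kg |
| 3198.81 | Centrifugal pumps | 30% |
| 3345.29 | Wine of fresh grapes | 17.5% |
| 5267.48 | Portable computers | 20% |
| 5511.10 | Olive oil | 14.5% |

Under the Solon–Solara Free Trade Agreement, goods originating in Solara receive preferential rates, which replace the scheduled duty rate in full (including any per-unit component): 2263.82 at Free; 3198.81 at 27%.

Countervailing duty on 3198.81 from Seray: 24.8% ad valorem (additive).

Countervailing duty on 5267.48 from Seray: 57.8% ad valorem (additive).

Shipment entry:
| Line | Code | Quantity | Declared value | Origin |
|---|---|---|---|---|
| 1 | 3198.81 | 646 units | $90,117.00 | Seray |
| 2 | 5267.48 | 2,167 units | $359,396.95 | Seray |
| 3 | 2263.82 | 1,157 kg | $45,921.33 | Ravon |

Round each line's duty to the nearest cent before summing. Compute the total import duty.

Line 1 (3198.81, Seray, 646 units, $90,117.00):
Base rate for 3198.81 is 30%.
3198.81 has an FTA preferential rate, but origin Seray is not Solara; base rate stands.
Additional duty on 3198.81 from Seray: +24.8%. Applied ad valorem rate: 30% + 24.8% = 54.8%.
Duty = $90,117.00 × 54.8% = $49,384.12.
Line 2 (5267.48, Seray, 2,167 units, $359,396.95):
Base rate for 5267.48 is 20%.
Additional duty on 5267.48 from Seray: +57.8%. Applied ad valorem rate: 20% + 57.8% = 77.8%.
Duty = $359,396.95 × 77.8% = $279,610.83.
Line 3 (2263.82, Ravon, 1,157 kg, $45,921.33):
Base rate for 2263.82 is 5.5% + $0.76/kg.
2263.82 has an FTA preferential rate, but origin Ravon is not Solara; base rate stands.
Duty = $45,921.33 × 5.5% + 1,157 × $0.76 = $3,404.99.
Total = $49,384.12 + $279,610.83 + $3,404.99 = $332,399.94.

$332,399.94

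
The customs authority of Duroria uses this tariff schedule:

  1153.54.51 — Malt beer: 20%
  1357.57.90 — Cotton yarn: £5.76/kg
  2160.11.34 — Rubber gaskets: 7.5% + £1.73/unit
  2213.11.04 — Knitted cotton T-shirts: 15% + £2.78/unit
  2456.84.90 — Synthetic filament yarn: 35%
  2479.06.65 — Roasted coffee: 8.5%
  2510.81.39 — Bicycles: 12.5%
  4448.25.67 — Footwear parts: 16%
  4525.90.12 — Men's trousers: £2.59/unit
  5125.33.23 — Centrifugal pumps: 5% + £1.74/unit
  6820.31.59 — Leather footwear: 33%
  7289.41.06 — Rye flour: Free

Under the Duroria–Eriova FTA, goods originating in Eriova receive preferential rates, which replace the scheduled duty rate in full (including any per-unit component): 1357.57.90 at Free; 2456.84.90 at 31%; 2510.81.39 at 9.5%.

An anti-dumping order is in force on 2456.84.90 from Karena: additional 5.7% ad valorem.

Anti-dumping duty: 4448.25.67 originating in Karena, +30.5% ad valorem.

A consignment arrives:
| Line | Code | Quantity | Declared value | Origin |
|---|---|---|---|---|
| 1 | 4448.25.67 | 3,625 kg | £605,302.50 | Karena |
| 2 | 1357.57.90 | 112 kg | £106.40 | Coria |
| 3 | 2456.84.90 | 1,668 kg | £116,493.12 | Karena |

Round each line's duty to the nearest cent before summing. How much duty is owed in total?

£329,523.48

Line 1 (4448.25.67, Karena, 3,625 kg, £605,302.50):
Base rate for 4448.25.67 is 16%.
Additional duty on 4448.25.67 from Karena: +30.5%. Applied ad valorem rate: 16% + 30.5% = 46.5%.
Duty = £605,302.50 × 46.5% = £281,465.66.
Line 2 (1357.57.90, Coria, 112 kg, £106.40):
Base rate for 1357.57.90 is £5.76/kg.
1357.57.90 has an FTA preferential rate, but origin Coria is not Eriova; base rate stands.
Duty = 112 × £5.76 = £645.12.
Line 3 (2456.84.90, Karena, 1,668 kg, £116,493.12):
Base rate for 2456.84.90 is 35%.
2456.84.90 has an FTA preferential rate, but origin Karena is not Eriova; base rate stands.
Additional duty on 2456.84.90 from Karena: +5.7%. Applied ad valorem rate: 35% + 5.7% = 40.7%.
Duty = £116,493.12 × 40.7% = £47,412.70.
Total = £281,465.66 + £645.12 + £47,412.70 = £329,523.48.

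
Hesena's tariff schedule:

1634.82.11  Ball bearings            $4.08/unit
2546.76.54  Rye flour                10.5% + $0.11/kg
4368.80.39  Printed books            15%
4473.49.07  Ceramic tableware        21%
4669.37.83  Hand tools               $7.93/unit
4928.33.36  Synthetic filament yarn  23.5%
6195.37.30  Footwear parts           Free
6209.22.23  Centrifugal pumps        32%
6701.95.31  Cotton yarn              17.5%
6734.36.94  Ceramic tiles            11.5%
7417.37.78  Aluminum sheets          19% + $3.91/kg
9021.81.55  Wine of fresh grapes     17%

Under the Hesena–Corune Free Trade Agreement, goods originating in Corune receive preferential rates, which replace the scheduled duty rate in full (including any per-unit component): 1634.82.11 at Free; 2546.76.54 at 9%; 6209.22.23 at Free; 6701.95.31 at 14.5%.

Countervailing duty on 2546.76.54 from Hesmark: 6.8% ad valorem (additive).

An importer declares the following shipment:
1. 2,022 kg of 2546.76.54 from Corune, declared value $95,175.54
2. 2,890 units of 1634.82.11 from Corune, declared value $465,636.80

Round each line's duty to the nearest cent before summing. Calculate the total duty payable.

$8,565.80

Line 1 (2546.76.54, Corune, 2,022 kg, $95,175.54):
Base rate for 2546.76.54 is 10.5% + $0.11/kg.
Origin Corune qualifies under the Hesena–Corune agreement and 2546.76.54 is covered: preferential rate 9% applies instead.
The additional-duty order on 2546.76.54 targets Hesmark, not Corune; it does not apply.
Duty = $95,175.54 × 9% = $8,565.80.
Line 2 (1634.82.11, Corune, 2,890 units, $465,636.80):
Base rate for 1634.82.11 is $4.08/unit.
Origin Corune qualifies under the Hesena–Corune agreement and 1634.82.11 is covered: preferential rate Free applies instead.
Duty = $465,636.80 × 0% = $0.00.
Total = $8,565.80 + $0.00 = $8,565.80.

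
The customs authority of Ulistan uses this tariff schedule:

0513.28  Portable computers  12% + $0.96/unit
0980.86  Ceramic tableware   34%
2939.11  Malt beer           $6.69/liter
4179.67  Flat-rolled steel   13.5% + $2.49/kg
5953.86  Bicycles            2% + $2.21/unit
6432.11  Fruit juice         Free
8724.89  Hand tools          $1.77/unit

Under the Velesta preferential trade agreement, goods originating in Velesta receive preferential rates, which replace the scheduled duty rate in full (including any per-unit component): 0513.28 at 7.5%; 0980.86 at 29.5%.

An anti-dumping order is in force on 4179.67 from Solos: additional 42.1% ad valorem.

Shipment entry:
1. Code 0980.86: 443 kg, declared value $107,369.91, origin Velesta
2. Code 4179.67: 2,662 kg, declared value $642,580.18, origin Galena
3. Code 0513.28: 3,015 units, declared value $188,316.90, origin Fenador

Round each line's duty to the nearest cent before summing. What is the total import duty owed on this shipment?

$150,543.25

Line 1 (0980.86, Velesta, 443 kg, $107,369.91):
Base rate for 0980.86 is 34%.
Origin Velesta qualifies under the Ulistan–Velesta agreement and 0980.86 is covered: preferential rate 29.5% applies instead.
Duty = $107,369.91 × 29.5% = $31,674.12.
Line 2 (4179.67, Galena, 2,662 kg, $642,580.18):
Base rate for 4179.67 is 13.5% + $2.49/kg.
The additional-duty order on 4179.67 targets Solos, not Galena; it does not apply.
Duty = $642,580.18 × 13.5% + 2,662 × $2.49 = $93,376.70.
Line 3 (0513.28, Fenador, 3,015 units, $188,316.90):
Base rate for 0513.28 is 12% + $0.96/unit.
0513.28 has an FTA preferential rate, but origin Fenador is not Velesta; base rate stands.
Duty = $188,316.90 × 12% + 3,015 × $0.96 = $25,492.43.
Total = $31,674.12 + $93,376.70 + $25,492.43 = $150,543.25.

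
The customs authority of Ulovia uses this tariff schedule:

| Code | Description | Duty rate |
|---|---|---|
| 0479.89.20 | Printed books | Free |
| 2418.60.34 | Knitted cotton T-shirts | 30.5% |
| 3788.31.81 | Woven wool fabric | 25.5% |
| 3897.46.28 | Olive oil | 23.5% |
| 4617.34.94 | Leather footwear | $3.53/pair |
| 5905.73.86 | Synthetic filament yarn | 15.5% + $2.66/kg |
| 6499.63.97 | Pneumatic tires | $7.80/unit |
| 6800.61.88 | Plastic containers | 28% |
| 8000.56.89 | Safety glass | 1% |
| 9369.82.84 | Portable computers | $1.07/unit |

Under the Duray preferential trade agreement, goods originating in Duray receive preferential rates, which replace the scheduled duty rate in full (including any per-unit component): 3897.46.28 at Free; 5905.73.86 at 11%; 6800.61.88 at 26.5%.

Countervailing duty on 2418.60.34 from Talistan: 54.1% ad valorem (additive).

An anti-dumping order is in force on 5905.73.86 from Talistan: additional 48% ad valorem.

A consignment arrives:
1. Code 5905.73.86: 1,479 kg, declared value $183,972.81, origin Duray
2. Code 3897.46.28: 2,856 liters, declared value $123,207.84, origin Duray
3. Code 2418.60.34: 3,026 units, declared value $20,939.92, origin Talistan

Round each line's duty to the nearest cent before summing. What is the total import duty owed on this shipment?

$37,952.18

Line 1 (5905.73.86, Duray, 1,479 kg, $183,972.81):
Base rate for 5905.73.86 is 15.5% + $2.66/kg.
Origin Duray qualifies under the Ulovia–Duray agreement and 5905.73.86 is covered: preferential rate 11% applies instead.
The additional-duty order on 5905.73.86 targets Talistan, not Duray; it does not apply.
Duty = $183,972.81 × 11% = $20,237.01.
Line 2 (3897.46.28, Duray, 2,856 liters, $123,207.84):
Base rate for 3897.46.28 is 23.5%.
Origin Duray qualifies under the Ulovia–Duray agreement and 3897.46.28 is covered: preferential rate Free applies instead.
Duty = $123,207.84 × 0% = $0.00.
Line 3 (2418.60.34, Talistan, 3,026 units, $20,939.92):
Base rate for 2418.60.34 is 30.5%.
Additional duty on 2418.60.34 from Talistan: +54.1%. Applied ad valorem rate: 30.5% + 54.1% = 84.6%.
Duty = $20,939.92 × 84.6% = $17,715.17.
Total = $20,237.01 + $0.00 + $17,715.17 = $37,952.18.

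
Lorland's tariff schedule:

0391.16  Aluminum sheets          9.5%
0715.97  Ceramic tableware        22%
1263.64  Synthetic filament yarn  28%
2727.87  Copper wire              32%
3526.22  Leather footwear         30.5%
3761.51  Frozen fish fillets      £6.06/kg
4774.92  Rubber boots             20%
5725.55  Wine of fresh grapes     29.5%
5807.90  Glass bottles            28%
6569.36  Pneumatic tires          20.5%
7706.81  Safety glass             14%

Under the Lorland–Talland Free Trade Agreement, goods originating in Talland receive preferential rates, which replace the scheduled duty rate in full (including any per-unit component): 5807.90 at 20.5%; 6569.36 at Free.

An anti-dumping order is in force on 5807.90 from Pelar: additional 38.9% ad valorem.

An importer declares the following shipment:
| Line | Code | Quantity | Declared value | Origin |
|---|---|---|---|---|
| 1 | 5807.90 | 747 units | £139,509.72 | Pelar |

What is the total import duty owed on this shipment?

Line 1 (5807.90, Pelar, 747 units, £139,509.72):
Base rate for 5807.90 is 28%.
5807.90 has an FTA preferential rate, but origin Pelar is not Talland; base rate stands.
Additional duty on 5807.90 from Pelar: +38.9%. Applied ad valorem rate: 28% + 38.9% = 66.9%.
Duty = £139,509.72 × 66.9% = £93,332.00.

£93,332.00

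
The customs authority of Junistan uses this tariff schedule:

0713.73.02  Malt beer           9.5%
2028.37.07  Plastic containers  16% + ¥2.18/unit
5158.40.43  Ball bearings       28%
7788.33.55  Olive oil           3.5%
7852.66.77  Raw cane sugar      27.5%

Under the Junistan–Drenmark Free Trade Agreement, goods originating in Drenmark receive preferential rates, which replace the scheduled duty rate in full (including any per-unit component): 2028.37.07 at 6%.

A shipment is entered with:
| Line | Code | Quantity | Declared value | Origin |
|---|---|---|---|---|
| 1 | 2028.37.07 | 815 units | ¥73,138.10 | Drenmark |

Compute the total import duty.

Line 1 (2028.37.07, Drenmark, 815 units, ¥73,138.10):
Base rate for 2028.37.07 is 16% + ¥2.18/unit.
Origin Drenmark qualifies under the Junistan–Drenmark agreement and 2028.37.07 is covered: preferential rate 6% applies instead.
Duty = ¥73,138.10 × 6% = ¥4,388.29.

¥4,388.29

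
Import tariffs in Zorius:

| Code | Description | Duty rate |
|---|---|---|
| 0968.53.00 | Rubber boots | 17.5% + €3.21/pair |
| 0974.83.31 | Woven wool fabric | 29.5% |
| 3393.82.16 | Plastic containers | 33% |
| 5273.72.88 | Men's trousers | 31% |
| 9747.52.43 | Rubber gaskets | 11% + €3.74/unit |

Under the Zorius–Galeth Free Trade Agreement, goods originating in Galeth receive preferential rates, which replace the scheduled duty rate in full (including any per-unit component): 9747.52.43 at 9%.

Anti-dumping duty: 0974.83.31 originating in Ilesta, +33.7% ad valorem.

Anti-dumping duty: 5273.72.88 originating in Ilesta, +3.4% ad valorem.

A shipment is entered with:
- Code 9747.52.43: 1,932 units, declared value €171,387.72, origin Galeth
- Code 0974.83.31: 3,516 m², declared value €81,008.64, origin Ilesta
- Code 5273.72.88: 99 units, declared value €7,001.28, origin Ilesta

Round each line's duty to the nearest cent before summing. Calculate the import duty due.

Line 1 (9747.52.43, Galeth, 1,932 units, €171,387.72):
Base rate for 9747.52.43 is 11% + €3.74/unit.
Origin Galeth qualifies under the Zorius–Galeth agreement and 9747.52.43 is covered: preferential rate 9% applies instead.
Duty = €171,387.72 × 9% = €15,424.89.
Line 2 (0974.83.31, Ilesta, 3,516 m², €81,008.64):
Base rate for 0974.83.31 is 29.5%.
Additional duty on 0974.83.31 from Ilesta: +33.7%. Applied ad valorem rate: 29.5% + 33.7% = 63.2%.
Duty = €81,008.64 × 63.2% = €51,197.46.
Line 3 (5273.72.88, Ilesta, 99 units, €7,001.28):
Base rate for 5273.72.88 is 31%.
Additional duty on 5273.72.88 from Ilesta: +3.4%. Applied ad valorem rate: 31% + 3.4% = 34.4%.
Duty = €7,001.28 × 34.4% = €2,408.44.
Total = €15,424.89 + €51,197.46 + €2,408.44 = €69,030.79.

€69,030.79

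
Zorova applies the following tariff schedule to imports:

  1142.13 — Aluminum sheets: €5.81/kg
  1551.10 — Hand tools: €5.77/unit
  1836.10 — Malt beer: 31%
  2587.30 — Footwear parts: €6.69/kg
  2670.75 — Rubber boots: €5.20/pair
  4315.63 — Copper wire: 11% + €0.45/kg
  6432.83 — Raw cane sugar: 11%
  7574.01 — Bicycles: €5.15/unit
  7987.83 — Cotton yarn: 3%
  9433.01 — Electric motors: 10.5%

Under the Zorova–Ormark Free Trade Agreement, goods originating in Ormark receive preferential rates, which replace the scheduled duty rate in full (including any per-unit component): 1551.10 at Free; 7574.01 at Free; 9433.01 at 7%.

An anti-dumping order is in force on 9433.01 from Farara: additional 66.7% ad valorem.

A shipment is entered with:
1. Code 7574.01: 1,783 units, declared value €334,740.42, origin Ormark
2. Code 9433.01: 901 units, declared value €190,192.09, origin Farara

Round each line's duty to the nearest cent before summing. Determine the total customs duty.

Line 1 (7574.01, Ormark, 1,783 units, €334,740.42):
Base rate for 7574.01 is €5.15/unit.
Origin Ormark qualifies under the Zorova–Ormark agreement and 7574.01 is covered: preferential rate Free applies instead.
Duty = €334,740.42 × 0% = €0.00.
Line 2 (9433.01, Farara, 901 units, €190,192.09):
Base rate for 9433.01 is 10.5%.
9433.01 has an FTA preferential rate, but origin Farara is not Ormark; base rate stands.
Additional duty on 9433.01 from Farara: +66.7%. Applied ad valorem rate: 10.5% + 66.7% = 77.2%.
Duty = €190,192.09 × 77.2% = €146,828.29.
Total = €0.00 + €146,828.29 = €146,828.29.

€146,828.29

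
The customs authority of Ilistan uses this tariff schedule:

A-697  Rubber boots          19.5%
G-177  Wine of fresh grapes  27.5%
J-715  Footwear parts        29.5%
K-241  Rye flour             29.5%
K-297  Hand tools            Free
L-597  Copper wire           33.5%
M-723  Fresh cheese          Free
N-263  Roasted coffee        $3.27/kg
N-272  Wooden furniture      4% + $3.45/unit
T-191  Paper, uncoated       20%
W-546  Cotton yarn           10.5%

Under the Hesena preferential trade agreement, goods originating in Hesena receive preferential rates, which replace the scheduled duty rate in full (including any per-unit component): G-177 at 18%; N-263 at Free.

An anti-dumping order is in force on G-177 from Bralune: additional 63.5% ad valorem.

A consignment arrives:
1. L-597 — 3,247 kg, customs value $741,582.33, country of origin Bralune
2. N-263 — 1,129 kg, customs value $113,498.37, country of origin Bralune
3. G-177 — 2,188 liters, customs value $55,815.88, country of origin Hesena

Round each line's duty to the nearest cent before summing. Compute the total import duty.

$262,168.77

Line 1 (L-597, Bralune, 3,247 kg, $741,582.33):
Base rate for L-597 is 33.5%.
Duty = $741,582.33 × 33.5% = $248,430.08.
Line 2 (N-263, Bralune, 1,129 kg, $113,498.37):
Base rate for N-263 is $3.27/kg.
N-263 has an FTA preferential rate, but origin Bralune is not Hesena; base rate stands.
Duty = 1,129 × $3.27 = $3,691.83.
Line 3 (G-177, Hesena, 2,188 liters, $55,815.88):
Base rate for G-177 is 27.5%.
Origin Hesena qualifies under the Ilistan–Hesena agreement and G-177 is covered: preferential rate 18% applies instead.
The additional-duty order on G-177 targets Bralune, not Hesena; it does not apply.
Duty = $55,815.88 × 18% = $10,046.86.
Total = $248,430.08 + $3,691.83 + $10,046.86 = $262,168.77.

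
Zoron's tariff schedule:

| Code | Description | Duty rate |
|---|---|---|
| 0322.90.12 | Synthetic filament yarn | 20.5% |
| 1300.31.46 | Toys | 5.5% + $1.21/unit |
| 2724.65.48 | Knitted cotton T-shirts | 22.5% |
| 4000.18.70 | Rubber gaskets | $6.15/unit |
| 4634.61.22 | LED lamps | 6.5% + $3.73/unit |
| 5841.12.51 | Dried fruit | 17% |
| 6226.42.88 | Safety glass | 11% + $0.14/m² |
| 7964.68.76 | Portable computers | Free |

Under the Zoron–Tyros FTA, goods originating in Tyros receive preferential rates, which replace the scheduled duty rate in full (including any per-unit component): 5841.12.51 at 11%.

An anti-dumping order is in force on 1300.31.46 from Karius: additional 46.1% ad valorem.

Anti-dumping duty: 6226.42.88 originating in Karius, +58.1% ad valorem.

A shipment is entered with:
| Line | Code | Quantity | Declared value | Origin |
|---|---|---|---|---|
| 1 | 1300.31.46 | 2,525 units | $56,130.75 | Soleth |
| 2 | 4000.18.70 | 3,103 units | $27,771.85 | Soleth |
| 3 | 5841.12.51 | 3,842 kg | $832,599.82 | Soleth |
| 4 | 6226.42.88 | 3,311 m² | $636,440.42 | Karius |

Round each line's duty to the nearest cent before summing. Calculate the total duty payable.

$607,011.73

Line 1 (1300.31.46, Soleth, 2,525 units, $56,130.75):
Base rate for 1300.31.46 is 5.5% + $1.21/unit.
The additional-duty order on 1300.31.46 targets Karius, not Soleth; it does not apply.
Duty = $56,130.75 × 5.5% + 2,525 × $1.21 = $6,142.44.
Line 2 (4000.18.70, Soleth, 3,103 units, $27,771.85):
Base rate for 4000.18.70 is $6.15/unit.
Duty = 3,103 × $6.15 = $19,083.45.
Line 3 (5841.12.51, Soleth, 3,842 kg, $832,599.82):
Base rate for 5841.12.51 is 17%.
5841.12.51 has an FTA preferential rate, but origin Soleth is not Tyros; base rate stands.
Duty = $832,599.82 × 17% = $141,541.97.
Line 4 (6226.42.88, Karius, 3,311 m², $636,440.42):
Base rate for 6226.42.88 is 11% + $0.14/m².
Additional duty on 6226.42.88 from Karius: +58.1%. Applied ad valorem rate: 11% + 58.1% = 69.1%.
Duty = $636,440.42 × 69.1% + 3,311 × $0.14 = $440,243.87.
Total = $6,142.44 + $19,083.45 + $141,541.97 + $440,243.87 = $607,011.73.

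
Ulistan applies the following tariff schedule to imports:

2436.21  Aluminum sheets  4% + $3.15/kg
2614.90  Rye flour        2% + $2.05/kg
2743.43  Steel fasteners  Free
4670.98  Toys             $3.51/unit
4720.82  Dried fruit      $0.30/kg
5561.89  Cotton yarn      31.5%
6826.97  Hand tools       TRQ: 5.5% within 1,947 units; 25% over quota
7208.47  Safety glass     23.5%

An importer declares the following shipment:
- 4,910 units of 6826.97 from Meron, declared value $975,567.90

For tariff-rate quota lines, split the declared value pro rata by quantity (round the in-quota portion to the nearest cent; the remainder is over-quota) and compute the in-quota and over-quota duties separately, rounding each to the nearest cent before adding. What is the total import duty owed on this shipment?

$168,456.34

Line 1 (6826.97, Meron, 4,910 units, $975,567.90):
Code 6826.97 is under a tariff-rate quota (threshold 1,947 units). In-quota: 1,947 units at 5.5%; over-quota: 2,963 units at 25%.
Pro-rata value split: in-quota = $975,567.90 × 1,947/4,910 = $386,849.43; over-quota = $975,567.90 − $386,849.43 = $588,718.47.
In-quota duty = $386,849.43 × 5.5% = $21,276.72. Over-quota duty = $588,718.47 × 25% = $147,179.62.
Line duty = $21,276.72 + $147,179.62 = $168,456.34.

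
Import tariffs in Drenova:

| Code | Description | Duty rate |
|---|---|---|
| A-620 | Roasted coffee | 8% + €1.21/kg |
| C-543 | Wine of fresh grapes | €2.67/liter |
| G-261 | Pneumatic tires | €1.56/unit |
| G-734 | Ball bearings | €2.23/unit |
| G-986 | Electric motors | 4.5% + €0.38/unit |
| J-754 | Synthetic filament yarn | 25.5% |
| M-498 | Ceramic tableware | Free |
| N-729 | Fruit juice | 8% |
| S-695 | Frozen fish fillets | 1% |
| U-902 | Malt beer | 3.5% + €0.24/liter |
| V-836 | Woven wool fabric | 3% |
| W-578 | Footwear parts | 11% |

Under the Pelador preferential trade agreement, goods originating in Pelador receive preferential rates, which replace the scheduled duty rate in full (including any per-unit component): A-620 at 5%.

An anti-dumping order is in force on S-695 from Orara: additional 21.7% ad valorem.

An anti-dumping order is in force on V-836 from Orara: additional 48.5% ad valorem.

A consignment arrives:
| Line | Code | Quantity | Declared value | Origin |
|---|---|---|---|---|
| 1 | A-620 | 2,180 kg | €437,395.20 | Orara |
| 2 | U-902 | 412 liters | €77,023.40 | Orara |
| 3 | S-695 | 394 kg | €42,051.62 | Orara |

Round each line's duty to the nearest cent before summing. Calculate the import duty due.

Line 1 (A-620, Orara, 2,180 kg, €437,395.20):
Base rate for A-620 is 8% + €1.21/kg.
A-620 has an FTA preferential rate, but origin Orara is not Pelador; base rate stands.
Duty = €437,395.20 × 8% + 2,180 × €1.21 = €37,629.42.
Line 2 (U-902, Orara, 412 liters, €77,023.40):
Base rate for U-902 is 3.5% + €0.24/liter.
Duty = €77,023.40 × 3.5% + 412 × €0.24 = €2,794.70.
Line 3 (S-695, Orara, 394 kg, €42,051.62):
Base rate for S-695 is 1%.
Additional duty on S-695 from Orara: +21.7%. Applied ad valorem rate: 1% + 21.7% = 22.7%.
Duty = €42,051.62 × 22.7% = €9,545.72.
Total = €37,629.42 + €2,794.70 + €9,545.72 = €49,969.84.

€49,969.84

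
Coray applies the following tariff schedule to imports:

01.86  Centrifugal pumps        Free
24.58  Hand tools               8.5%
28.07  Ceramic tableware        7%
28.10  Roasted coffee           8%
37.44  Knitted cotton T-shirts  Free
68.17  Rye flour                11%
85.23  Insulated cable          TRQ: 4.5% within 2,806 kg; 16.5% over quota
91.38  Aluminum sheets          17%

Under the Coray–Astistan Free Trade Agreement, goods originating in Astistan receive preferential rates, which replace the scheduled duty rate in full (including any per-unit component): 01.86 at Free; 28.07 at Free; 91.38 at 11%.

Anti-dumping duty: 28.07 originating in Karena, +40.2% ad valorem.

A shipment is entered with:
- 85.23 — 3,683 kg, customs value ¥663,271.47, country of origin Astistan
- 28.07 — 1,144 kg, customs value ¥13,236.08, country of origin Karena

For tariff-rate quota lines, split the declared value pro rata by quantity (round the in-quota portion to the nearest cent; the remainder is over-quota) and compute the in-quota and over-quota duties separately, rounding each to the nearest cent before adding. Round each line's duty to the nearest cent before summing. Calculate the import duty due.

¥55,047.31

Line 1 (85.23, Astistan, 3,683 kg, ¥663,271.47):
Code 85.23 is under a tariff-rate quota (threshold 2,806 kg). In-quota: 2,806 kg at 4.5%; over-quota: 877 kg at 16.5%.
Pro-rata value split: in-quota = ¥663,271.47 × 2,806/3,683 = ¥505,332.54; over-quota = ¥663,271.47 − ¥505,332.54 = ¥157,938.93.
In-quota duty = ¥505,332.54 × 4.5% = ¥22,739.96. Over-quota duty = ¥157,938.93 × 16.5% = ¥26,059.92.
Line duty = ¥22,739.96 + ¥26,059.92 = ¥48,799.88.
Line 2 (28.07, Karena, 1,144 kg, ¥13,236.08):
Base rate for 28.07 is 7%.
28.07 has an FTA preferential rate, but origin Karena is not Astistan; base rate stands.
Additional duty on 28.07 from Karena: +40.2%. Applied ad valorem rate: 7% + 40.2% = 47.2%.
Duty = ¥13,236.08 × 47.2% = ¥6,247.43.
Total = ¥48,799.88 + ¥6,247.43 = ¥55,047.31.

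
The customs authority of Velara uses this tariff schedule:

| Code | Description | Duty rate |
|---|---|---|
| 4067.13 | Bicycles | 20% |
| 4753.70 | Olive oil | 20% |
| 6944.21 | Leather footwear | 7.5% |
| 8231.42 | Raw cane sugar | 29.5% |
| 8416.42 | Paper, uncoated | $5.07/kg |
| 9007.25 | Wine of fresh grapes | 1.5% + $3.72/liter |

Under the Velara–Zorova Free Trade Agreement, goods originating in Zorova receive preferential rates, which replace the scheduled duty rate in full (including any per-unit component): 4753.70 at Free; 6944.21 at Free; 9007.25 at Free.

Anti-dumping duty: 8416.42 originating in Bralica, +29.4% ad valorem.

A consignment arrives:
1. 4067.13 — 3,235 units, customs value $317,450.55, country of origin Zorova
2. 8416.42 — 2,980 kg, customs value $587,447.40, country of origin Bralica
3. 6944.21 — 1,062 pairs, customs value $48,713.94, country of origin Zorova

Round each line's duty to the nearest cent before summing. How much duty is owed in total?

$251,308.25

Line 1 (4067.13, Zorova, 3,235 units, $317,450.55):
Base rate for 4067.13 is 20%.
Origin Zorova is the FTA partner but 4067.13 is not on the preference list; base rate stands.
Duty = $317,450.55 × 20% = $63,490.11.
Line 2 (8416.42, Bralica, 2,980 kg, $587,447.40):
Base rate for 8416.42 is $5.07/kg.
Additional duty on 8416.42 from Bralica: +29.4% ad valorem. Applied ad valorem rate = 29.4%.
Duty = $587,447.40 × 29.4% + 2,980 × $5.07 = $187,818.14.
Line 3 (6944.21, Zorova, 1,062 pairs, $48,713.94):
Base rate for 6944.21 is 7.5%.
Origin Zorova qualifies under the Velara–Zorova agreement and 6944.21 is covered: preferential rate Free applies instead.
Duty = $48,713.94 × 0% = $0.00.
Total = $63,490.11 + $187,818.14 + $0.00 = $251,308.25.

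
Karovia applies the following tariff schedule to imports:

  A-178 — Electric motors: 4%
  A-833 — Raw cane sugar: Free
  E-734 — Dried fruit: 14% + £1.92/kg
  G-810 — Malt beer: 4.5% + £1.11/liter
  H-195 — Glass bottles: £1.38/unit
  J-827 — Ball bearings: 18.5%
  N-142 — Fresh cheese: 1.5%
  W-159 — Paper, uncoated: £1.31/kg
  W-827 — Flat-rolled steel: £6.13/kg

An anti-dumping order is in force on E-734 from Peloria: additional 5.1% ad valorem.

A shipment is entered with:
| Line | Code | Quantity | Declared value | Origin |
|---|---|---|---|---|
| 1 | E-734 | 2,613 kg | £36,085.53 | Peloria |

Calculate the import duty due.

Line 1 (E-734, Peloria, 2,613 kg, £36,085.53):
Base rate for E-734 is 14% + £1.92/kg.
Additional duty on E-734 from Peloria: +5.1%. Applied ad valorem rate: 14% + 5.1% = 19.1%.
Duty = £36,085.53 × 19.1% + 2,613 × £1.92 = £11,909.30.

£11,909.30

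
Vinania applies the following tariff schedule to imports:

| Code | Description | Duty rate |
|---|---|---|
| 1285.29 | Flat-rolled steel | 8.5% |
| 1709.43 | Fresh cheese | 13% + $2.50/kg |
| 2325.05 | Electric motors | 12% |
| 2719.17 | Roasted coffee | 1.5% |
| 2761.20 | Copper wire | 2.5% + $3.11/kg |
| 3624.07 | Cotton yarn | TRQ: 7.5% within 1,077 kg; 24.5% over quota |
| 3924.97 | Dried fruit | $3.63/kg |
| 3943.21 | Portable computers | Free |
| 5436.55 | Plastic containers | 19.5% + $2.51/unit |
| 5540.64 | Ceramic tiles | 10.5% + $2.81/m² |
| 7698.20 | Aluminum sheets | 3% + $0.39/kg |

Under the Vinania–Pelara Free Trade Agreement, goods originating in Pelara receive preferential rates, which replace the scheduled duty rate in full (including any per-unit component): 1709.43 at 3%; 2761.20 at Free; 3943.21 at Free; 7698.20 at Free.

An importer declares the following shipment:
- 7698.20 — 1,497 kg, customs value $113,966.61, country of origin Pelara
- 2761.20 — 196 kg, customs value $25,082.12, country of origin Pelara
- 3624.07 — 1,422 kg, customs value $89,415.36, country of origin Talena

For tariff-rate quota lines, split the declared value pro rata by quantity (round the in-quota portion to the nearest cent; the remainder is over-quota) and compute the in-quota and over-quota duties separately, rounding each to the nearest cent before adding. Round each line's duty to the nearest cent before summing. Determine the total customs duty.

Line 1 (7698.20, Pelara, 1,497 kg, $113,966.61):
Base rate for 7698.20 is 3% + $0.39/kg.
Origin Pelara qualifies under the Vinania–Pelara agreement and 7698.20 is covered: preferential rate Free applies instead.
Duty = $113,966.61 × 0% = $0.00.
Line 2 (2761.20, Pelara, 196 kg, $25,082.12):
Base rate for 2761.20 is 2.5% + $3.11/kg.
Origin Pelara qualifies under the Vinania–Pelara agreement and 2761.20 is covered: preferential rate Free applies instead.
Duty = $25,082.12 × 0% = $0.00.
Line 3 (3624.07, Talena, 1,422 kg, $89,415.36):
Code 3624.07 is under a tariff-rate quota (threshold 1,077 kg). In-quota: 1,077 kg at 7.5%; over-quota: 345 kg at 24.5%.
Pro-rata value split: in-quota = $89,415.36 × 1,077/1,422 = $67,721.76; over-quota = $89,415.36 − $67,721.76 = $21,693.60.
In-quota duty = $67,721.76 × 7.5% = $5,079.13. Over-quota duty = $21,693.60 × 24.5% = $5,314.93.
Line duty = $5,079.13 + $5,314.93 = $10,394.06.
Total = $0.00 + $0.00 + $10,394.06 = $10,394.06.

$10,394.06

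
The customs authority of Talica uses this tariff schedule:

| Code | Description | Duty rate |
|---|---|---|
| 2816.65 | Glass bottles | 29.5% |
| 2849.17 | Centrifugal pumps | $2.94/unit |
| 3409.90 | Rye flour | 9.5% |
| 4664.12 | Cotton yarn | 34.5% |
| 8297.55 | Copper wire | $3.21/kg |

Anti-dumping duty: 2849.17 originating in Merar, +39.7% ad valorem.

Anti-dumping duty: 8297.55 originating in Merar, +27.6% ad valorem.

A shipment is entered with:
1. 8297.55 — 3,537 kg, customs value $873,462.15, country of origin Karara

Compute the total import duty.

Line 1 (8297.55, Karara, 3,537 kg, $873,462.15):
Base rate for 8297.55 is $3.21/kg.
The additional-duty order on 8297.55 targets Merar, not Karara; it does not apply.
Duty = 3,537 × $3.21 = $11,353.77.

$11,353.77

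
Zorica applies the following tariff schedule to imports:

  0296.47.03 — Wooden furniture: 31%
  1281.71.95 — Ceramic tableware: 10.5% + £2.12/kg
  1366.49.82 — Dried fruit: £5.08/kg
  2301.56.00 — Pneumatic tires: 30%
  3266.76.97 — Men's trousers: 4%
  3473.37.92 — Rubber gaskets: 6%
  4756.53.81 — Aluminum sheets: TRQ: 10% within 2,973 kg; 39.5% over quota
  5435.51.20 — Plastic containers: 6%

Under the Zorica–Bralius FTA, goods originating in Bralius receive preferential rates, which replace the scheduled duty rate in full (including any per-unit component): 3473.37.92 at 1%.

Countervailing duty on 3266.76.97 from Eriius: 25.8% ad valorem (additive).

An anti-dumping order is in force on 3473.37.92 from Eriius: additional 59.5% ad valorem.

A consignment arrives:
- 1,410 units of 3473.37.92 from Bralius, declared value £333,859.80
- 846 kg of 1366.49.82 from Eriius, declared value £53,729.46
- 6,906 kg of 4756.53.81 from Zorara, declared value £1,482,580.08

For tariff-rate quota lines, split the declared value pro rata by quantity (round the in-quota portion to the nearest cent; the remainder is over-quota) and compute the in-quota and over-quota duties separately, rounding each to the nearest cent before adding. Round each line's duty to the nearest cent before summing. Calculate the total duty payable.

£404,973.53

Line 1 (3473.37.92, Bralius, 1,410 units, £333,859.80):
Base rate for 3473.37.92 is 6%.
Origin Bralius qualifies under the Zorica–Bralius agreement and 3473.37.92 is covered: preferential rate 1% applies instead.
The additional-duty order on 3473.37.92 targets Eriius, not Bralius; it does not apply.
Duty = £333,859.80 × 1% = £3,338.60.
Line 2 (1366.49.82, Eriius, 846 kg, £53,729.46):
Base rate for 1366.49.82 is £5.08/kg.
Duty = 846 × £5.08 = £4,297.68.
Line 3 (4756.53.81, Zorara, 6,906 kg, £1,482,580.08):
Code 4756.53.81 is under a tariff-rate quota (threshold 2,973 kg). In-quota: 2,973 kg at 10%; over-quota: 3,933 kg at 39.5%.
Pro-rata value split: in-quota = £1,482,580.08 × 2,973/6,906 = £638,243.64; over-quota = £1,482,580.08 − £638,243.64 = £844,336.44.
In-quota duty = £638,243.64 × 10% = £63,824.36. Over-quota duty = £844,336.44 × 39.5% = £333,512.89.
Line duty = £63,824.36 + £333,512.89 = £397,337.25.
Total = £3,338.60 + £4,297.68 + £397,337.25 = £404,973.53.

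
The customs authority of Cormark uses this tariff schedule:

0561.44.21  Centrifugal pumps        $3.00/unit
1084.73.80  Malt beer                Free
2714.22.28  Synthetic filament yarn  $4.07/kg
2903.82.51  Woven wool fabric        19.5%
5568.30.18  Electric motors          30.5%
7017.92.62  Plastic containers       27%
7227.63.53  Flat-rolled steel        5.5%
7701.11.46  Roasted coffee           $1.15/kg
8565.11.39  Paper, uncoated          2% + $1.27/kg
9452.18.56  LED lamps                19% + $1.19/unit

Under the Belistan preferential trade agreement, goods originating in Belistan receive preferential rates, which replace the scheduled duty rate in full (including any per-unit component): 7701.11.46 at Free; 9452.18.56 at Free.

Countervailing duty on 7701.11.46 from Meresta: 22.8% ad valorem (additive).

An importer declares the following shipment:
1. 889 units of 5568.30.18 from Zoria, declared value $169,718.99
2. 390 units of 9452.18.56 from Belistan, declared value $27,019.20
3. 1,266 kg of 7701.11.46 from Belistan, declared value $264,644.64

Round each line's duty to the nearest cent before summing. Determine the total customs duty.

Line 1 (5568.30.18, Zoria, 889 units, $169,718.99):
Base rate for 5568.30.18 is 30.5%.
Duty = $169,718.99 × 30.5% = $51,764.29.
Line 2 (9452.18.56, Belistan, 390 units, $27,019.20):
Base rate for 9452.18.56 is 19% + $1.19/unit.
Origin Belistan qualifies under the Cormark–Belistan agreement and 9452.18.56 is covered: preferential rate Free applies instead.
Duty = $27,019.20 × 0% = $0.00.
Line 3 (7701.11.46, Belistan, 1,266 kg, $264,644.64):
Base rate for 7701.11.46 is $1.15/kg.
Origin Belistan qualifies under the Cormark–Belistan agreement and 7701.11.46 is covered: preferential rate Free applies instead.
The additional-duty order on 7701.11.46 targets Meresta, not Belistan; it does not apply.
Duty = $264,644.64 × 0% = $0.00.
Total = $51,764.29 + $0.00 + $0.00 = $51,764.29.

$51,764.29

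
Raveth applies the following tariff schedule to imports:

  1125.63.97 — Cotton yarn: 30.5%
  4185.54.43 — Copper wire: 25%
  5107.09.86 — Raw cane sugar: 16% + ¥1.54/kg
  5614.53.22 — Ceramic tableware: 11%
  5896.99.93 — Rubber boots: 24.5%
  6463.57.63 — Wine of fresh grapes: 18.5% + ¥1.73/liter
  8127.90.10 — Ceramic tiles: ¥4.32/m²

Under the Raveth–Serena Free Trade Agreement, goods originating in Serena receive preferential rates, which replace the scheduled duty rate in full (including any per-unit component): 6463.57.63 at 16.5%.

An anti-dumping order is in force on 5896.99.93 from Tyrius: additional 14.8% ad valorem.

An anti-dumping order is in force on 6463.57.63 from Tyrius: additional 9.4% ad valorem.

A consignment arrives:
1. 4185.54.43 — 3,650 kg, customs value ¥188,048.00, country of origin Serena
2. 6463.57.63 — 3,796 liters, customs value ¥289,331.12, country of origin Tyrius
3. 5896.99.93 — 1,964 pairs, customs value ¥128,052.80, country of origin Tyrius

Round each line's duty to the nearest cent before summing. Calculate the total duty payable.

Line 1 (4185.54.43, Serena, 3,650 kg, ¥188,048.00):
Base rate for 4185.54.43 is 25%.
Origin Serena is the FTA partner but 4185.54.43 is not on the preference list; base rate stands.
Duty = ¥188,048.00 × 25% = ¥47,012.00.
Line 2 (6463.57.63, Tyrius, 3,796 liters, ¥289,331.12):
Base rate for 6463.57.63 is 18.5% + ¥1.73/liter.
6463.57.63 has an FTA preferential rate, but origin Tyrius is not Serena; base rate stands.
Additional duty on 6463.57.63 from Tyrius: +9.4%. Applied ad valorem rate: 18.5% + 9.4% = 27.9%.
Duty = ¥289,331.12 × 27.9% + 3,796 × ¥1.73 = ¥87,290.46.
Line 3 (5896.99.93, Tyrius, 1,964 pairs, ¥128,052.80):
Base rate for 5896.99.93 is 24.5%.
Additional duty on 5896.99.93 from Tyrius: +14.8%. Applied ad valorem rate: 24.5% + 14.8% = 39.3%.
Duty = ¥128,052.80 × 39.3% = ¥50,324.75.
Total = ¥47,012.00 + ¥87,290.46 + ¥50,324.75 = ¥184,627.21.

¥184,627.21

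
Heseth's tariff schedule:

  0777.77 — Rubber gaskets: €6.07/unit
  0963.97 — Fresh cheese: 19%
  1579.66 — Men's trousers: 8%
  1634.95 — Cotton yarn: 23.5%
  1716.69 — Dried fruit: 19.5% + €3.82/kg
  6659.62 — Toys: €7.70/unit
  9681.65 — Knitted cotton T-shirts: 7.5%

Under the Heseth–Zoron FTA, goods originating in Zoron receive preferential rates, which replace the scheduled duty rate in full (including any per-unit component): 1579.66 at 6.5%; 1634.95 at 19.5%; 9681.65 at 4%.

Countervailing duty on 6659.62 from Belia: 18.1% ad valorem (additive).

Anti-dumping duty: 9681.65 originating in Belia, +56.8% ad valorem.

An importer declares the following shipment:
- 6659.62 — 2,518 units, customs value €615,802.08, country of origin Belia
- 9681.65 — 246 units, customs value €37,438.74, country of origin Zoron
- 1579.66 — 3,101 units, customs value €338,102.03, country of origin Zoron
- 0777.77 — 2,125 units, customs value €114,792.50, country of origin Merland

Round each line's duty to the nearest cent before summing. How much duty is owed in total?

€167,221.71

Line 1 (6659.62, Belia, 2,518 units, €615,802.08):
Base rate for 6659.62 is €7.70/unit.
Additional duty on 6659.62 from Belia: +18.1% ad valorem. Applied ad valorem rate = 18.1%.
Duty = €615,802.08 × 18.1% + 2,518 × €7.70 = €130,848.78.
Line 2 (9681.65, Zoron, 246 units, €37,438.74):
Base rate for 9681.65 is 7.5%.
Origin Zoron qualifies under the Heseth–Zoron agreement and 9681.65 is covered: preferential rate 4% applies instead.
The additional-duty order on 9681.65 targets Belia, not Zoron; it does not apply.
Duty = €37,438.74 × 4% = €1,497.55.
Line 3 (1579.66, Zoron, 3,101 units, €338,102.03):
Base rate for 1579.66 is 8%.
Origin Zoron qualifies under the Heseth–Zoron agreement and 1579.66 is covered: preferential rate 6.5% applies instead.
Duty = €338,102.03 × 6.5% = €21,976.63.
Line 4 (0777.77, Merland, 2,125 units, €114,792.50):
Base rate for 0777.77 is €6.07/unit.
Duty = 2,125 × €6.07 = €12,898.75.
Total = €130,848.78 + €1,497.55 + €21,976.63 + €12,898.75 = €167,221.71.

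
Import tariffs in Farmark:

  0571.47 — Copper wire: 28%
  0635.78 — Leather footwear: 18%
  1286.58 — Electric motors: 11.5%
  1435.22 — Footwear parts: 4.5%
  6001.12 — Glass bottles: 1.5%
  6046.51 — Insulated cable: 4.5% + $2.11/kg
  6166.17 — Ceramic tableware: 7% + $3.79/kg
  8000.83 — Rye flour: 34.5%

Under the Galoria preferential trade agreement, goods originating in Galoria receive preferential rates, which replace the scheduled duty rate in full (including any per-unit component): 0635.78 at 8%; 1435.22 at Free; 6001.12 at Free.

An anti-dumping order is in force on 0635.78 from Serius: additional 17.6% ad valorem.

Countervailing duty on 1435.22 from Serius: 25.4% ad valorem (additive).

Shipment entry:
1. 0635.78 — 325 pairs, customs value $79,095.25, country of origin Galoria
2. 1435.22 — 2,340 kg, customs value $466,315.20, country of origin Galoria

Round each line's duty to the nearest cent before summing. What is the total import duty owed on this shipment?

$6,327.62

Line 1 (0635.78, Galoria, 325 pairs, $79,095.25):
Base rate for 0635.78 is 18%.
Origin Galoria qualifies under the Farmark–Galoria agreement and 0635.78 is covered: preferential rate 8% applies instead.
The additional-duty order on 0635.78 targets Serius, not Galoria; it does not apply.
Duty = $79,095.25 × 8% = $6,327.62.
Line 2 (1435.22, Galoria, 2,340 kg, $466,315.20):
Base rate for 1435.22 is 4.5%.
Origin Galoria qualifies under the Farmark–Galoria agreement and 1435.22 is covered: preferential rate Free applies instead.
The additional-duty order on 1435.22 targets Serius, not Galoria; it does not apply.
Duty = $466,315.20 × 0% = $0.00.
Total = $6,327.62 + $0.00 = $6,327.62.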